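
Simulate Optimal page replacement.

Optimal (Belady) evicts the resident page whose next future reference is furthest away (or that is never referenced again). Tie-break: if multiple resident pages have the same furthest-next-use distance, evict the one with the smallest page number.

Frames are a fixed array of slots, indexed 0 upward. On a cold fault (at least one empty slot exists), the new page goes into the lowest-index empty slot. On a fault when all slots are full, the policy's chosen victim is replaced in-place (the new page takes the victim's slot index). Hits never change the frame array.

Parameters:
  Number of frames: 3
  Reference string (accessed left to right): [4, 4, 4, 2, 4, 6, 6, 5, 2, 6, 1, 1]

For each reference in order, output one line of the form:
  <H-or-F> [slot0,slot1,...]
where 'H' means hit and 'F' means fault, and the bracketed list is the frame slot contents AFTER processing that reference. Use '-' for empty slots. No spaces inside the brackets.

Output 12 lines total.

F [4,-,-]
H [4,-,-]
H [4,-,-]
F [4,2,-]
H [4,2,-]
F [4,2,6]
H [4,2,6]
F [5,2,6]
H [5,2,6]
H [5,2,6]
F [5,1,6]
H [5,1,6]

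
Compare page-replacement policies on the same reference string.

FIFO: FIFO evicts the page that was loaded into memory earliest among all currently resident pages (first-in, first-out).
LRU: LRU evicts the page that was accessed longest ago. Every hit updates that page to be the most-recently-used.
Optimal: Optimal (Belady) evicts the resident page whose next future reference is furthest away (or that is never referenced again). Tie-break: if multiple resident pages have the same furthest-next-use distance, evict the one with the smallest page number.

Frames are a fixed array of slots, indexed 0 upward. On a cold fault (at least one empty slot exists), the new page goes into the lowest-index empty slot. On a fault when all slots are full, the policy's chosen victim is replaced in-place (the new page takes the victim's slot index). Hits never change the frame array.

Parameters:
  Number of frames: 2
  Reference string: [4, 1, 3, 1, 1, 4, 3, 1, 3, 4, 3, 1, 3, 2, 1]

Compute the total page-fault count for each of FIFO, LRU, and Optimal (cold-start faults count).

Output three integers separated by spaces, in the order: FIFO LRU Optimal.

Answer: 11 10 8

Derivation:
--- FIFO ---
  step 0: ref 4 -> FAULT, frames=[4,-] (faults so far: 1)
  step 1: ref 1 -> FAULT, frames=[4,1] (faults so far: 2)
  step 2: ref 3 -> FAULT, evict 4, frames=[3,1] (faults so far: 3)
  step 3: ref 1 -> HIT, frames=[3,1] (faults so far: 3)
  step 4: ref 1 -> HIT, frames=[3,1] (faults so far: 3)
  step 5: ref 4 -> FAULT, evict 1, frames=[3,4] (faults so far: 4)
  step 6: ref 3 -> HIT, frames=[3,4] (faults so far: 4)
  step 7: ref 1 -> FAULT, evict 3, frames=[1,4] (faults so far: 5)
  step 8: ref 3 -> FAULT, evict 4, frames=[1,3] (faults so far: 6)
  step 9: ref 4 -> FAULT, evict 1, frames=[4,3] (faults so far: 7)
  step 10: ref 3 -> HIT, frames=[4,3] (faults so far: 7)
  step 11: ref 1 -> FAULT, evict 3, frames=[4,1] (faults so far: 8)
  step 12: ref 3 -> FAULT, evict 4, frames=[3,1] (faults so far: 9)
  step 13: ref 2 -> FAULT, evict 1, frames=[3,2] (faults so far: 10)
  step 14: ref 1 -> FAULT, evict 3, frames=[1,2] (faults so far: 11)
  FIFO total faults: 11
--- LRU ---
  step 0: ref 4 -> FAULT, frames=[4,-] (faults so far: 1)
  step 1: ref 1 -> FAULT, frames=[4,1] (faults so far: 2)
  step 2: ref 3 -> FAULT, evict 4, frames=[3,1] (faults so far: 3)
  step 3: ref 1 -> HIT, frames=[3,1] (faults so far: 3)
  step 4: ref 1 -> HIT, frames=[3,1] (faults so far: 3)
  step 5: ref 4 -> FAULT, evict 3, frames=[4,1] (faults so far: 4)
  step 6: ref 3 -> FAULT, evict 1, frames=[4,3] (faults so far: 5)
  step 7: ref 1 -> FAULT, evict 4, frames=[1,3] (faults so far: 6)
  step 8: ref 3 -> HIT, frames=[1,3] (faults so far: 6)
  step 9: ref 4 -> FAULT, evict 1, frames=[4,3] (faults so far: 7)
  step 10: ref 3 -> HIT, frames=[4,3] (faults so far: 7)
  step 11: ref 1 -> FAULT, evict 4, frames=[1,3] (faults so far: 8)
  step 12: ref 3 -> HIT, frames=[1,3] (faults so far: 8)
  step 13: ref 2 -> FAULT, evict 1, frames=[2,3] (faults so far: 9)
  step 14: ref 1 -> FAULT, evict 3, frames=[2,1] (faults so far: 10)
  LRU total faults: 10
--- Optimal ---
  step 0: ref 4 -> FAULT, frames=[4,-] (faults so far: 1)
  step 1: ref 1 -> FAULT, frames=[4,1] (faults so far: 2)
  step 2: ref 3 -> FAULT, evict 4, frames=[3,1] (faults so far: 3)
  step 3: ref 1 -> HIT, frames=[3,1] (faults so far: 3)
  step 4: ref 1 -> HIT, frames=[3,1] (faults so far: 3)
  step 5: ref 4 -> FAULT, evict 1, frames=[3,4] (faults so far: 4)
  step 6: ref 3 -> HIT, frames=[3,4] (faults so far: 4)
  step 7: ref 1 -> FAULT, evict 4, frames=[3,1] (faults so far: 5)
  step 8: ref 3 -> HIT, frames=[3,1] (faults so far: 5)
  step 9: ref 4 -> FAULT, evict 1, frames=[3,4] (faults so far: 6)
  step 10: ref 3 -> HIT, frames=[3,4] (faults so far: 6)
  step 11: ref 1 -> FAULT, evict 4, frames=[3,1] (faults so far: 7)
  step 12: ref 3 -> HIT, frames=[3,1] (faults so far: 7)
  step 13: ref 2 -> FAULT, evict 3, frames=[2,1] (faults so far: 8)
  step 14: ref 1 -> HIT, frames=[2,1] (faults so far: 8)
  Optimal total faults: 8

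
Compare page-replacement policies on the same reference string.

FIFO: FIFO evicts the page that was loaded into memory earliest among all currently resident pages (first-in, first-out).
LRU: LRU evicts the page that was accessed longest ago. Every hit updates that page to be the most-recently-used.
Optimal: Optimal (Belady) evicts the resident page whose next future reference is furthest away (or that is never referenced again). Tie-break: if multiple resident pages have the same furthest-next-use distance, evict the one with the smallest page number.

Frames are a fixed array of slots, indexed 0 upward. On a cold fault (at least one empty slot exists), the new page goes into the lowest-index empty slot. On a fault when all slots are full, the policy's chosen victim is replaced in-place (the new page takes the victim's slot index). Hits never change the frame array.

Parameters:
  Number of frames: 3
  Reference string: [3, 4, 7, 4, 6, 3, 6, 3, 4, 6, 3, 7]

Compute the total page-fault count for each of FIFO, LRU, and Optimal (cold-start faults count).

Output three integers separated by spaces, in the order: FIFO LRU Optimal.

--- FIFO ---
  step 0: ref 3 -> FAULT, frames=[3,-,-] (faults so far: 1)
  step 1: ref 4 -> FAULT, frames=[3,4,-] (faults so far: 2)
  step 2: ref 7 -> FAULT, frames=[3,4,7] (faults so far: 3)
  step 3: ref 4 -> HIT, frames=[3,4,7] (faults so far: 3)
  step 4: ref 6 -> FAULT, evict 3, frames=[6,4,7] (faults so far: 4)
  step 5: ref 3 -> FAULT, evict 4, frames=[6,3,7] (faults so far: 5)
  step 6: ref 6 -> HIT, frames=[6,3,7] (faults so far: 5)
  step 7: ref 3 -> HIT, frames=[6,3,7] (faults so far: 5)
  step 8: ref 4 -> FAULT, evict 7, frames=[6,3,4] (faults so far: 6)
  step 9: ref 6 -> HIT, frames=[6,3,4] (faults so far: 6)
  step 10: ref 3 -> HIT, frames=[6,3,4] (faults so far: 6)
  step 11: ref 7 -> FAULT, evict 6, frames=[7,3,4] (faults so far: 7)
  FIFO total faults: 7
--- LRU ---
  step 0: ref 3 -> FAULT, frames=[3,-,-] (faults so far: 1)
  step 1: ref 4 -> FAULT, frames=[3,4,-] (faults so far: 2)
  step 2: ref 7 -> FAULT, frames=[3,4,7] (faults so far: 3)
  step 3: ref 4 -> HIT, frames=[3,4,7] (faults so far: 3)
  step 4: ref 6 -> FAULT, evict 3, frames=[6,4,7] (faults so far: 4)
  step 5: ref 3 -> FAULT, evict 7, frames=[6,4,3] (faults so far: 5)
  step 6: ref 6 -> HIT, frames=[6,4,3] (faults so far: 5)
  step 7: ref 3 -> HIT, frames=[6,4,3] (faults so far: 5)
  step 8: ref 4 -> HIT, frames=[6,4,3] (faults so far: 5)
  step 9: ref 6 -> HIT, frames=[6,4,3] (faults so far: 5)
  step 10: ref 3 -> HIT, frames=[6,4,3] (faults so far: 5)
  step 11: ref 7 -> FAULT, evict 4, frames=[6,7,3] (faults so far: 6)
  LRU total faults: 6
--- Optimal ---
  step 0: ref 3 -> FAULT, frames=[3,-,-] (faults so far: 1)
  step 1: ref 4 -> FAULT, frames=[3,4,-] (faults so far: 2)
  step 2: ref 7 -> FAULT, frames=[3,4,7] (faults so far: 3)
  step 3: ref 4 -> HIT, frames=[3,4,7] (faults so far: 3)
  step 4: ref 6 -> FAULT, evict 7, frames=[3,4,6] (faults so far: 4)
  step 5: ref 3 -> HIT, frames=[3,4,6] (faults so far: 4)
  step 6: ref 6 -> HIT, frames=[3,4,6] (faults so far: 4)
  step 7: ref 3 -> HIT, frames=[3,4,6] (faults so far: 4)
  step 8: ref 4 -> HIT, frames=[3,4,6] (faults so far: 4)
  step 9: ref 6 -> HIT, frames=[3,4,6] (faults so far: 4)
  step 10: ref 3 -> HIT, frames=[3,4,6] (faults so far: 4)
  step 11: ref 7 -> FAULT, evict 3, frames=[7,4,6] (faults so far: 5)
  Optimal total faults: 5

Answer: 7 6 5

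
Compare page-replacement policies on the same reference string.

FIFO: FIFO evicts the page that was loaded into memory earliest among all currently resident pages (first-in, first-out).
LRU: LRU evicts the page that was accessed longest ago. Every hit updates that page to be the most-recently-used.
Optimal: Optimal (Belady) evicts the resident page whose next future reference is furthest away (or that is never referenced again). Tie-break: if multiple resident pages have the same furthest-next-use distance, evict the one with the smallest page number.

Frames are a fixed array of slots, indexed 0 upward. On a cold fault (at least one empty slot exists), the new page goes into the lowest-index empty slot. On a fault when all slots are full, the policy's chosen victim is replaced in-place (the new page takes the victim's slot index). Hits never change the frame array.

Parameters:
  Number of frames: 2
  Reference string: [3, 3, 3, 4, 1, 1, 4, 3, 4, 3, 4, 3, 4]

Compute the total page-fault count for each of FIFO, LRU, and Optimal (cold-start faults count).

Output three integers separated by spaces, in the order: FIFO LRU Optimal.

--- FIFO ---
  step 0: ref 3 -> FAULT, frames=[3,-] (faults so far: 1)
  step 1: ref 3 -> HIT, frames=[3,-] (faults so far: 1)
  step 2: ref 3 -> HIT, frames=[3,-] (faults so far: 1)
  step 3: ref 4 -> FAULT, frames=[3,4] (faults so far: 2)
  step 4: ref 1 -> FAULT, evict 3, frames=[1,4] (faults so far: 3)
  step 5: ref 1 -> HIT, frames=[1,4] (faults so far: 3)
  step 6: ref 4 -> HIT, frames=[1,4] (faults so far: 3)
  step 7: ref 3 -> FAULT, evict 4, frames=[1,3] (faults so far: 4)
  step 8: ref 4 -> FAULT, evict 1, frames=[4,3] (faults so far: 5)
  step 9: ref 3 -> HIT, frames=[4,3] (faults so far: 5)
  step 10: ref 4 -> HIT, frames=[4,3] (faults so far: 5)
  step 11: ref 3 -> HIT, frames=[4,3] (faults so far: 5)
  step 12: ref 4 -> HIT, frames=[4,3] (faults so far: 5)
  FIFO total faults: 5
--- LRU ---
  step 0: ref 3 -> FAULT, frames=[3,-] (faults so far: 1)
  step 1: ref 3 -> HIT, frames=[3,-] (faults so far: 1)
  step 2: ref 3 -> HIT, frames=[3,-] (faults so far: 1)
  step 3: ref 4 -> FAULT, frames=[3,4] (faults so far: 2)
  step 4: ref 1 -> FAULT, evict 3, frames=[1,4] (faults so far: 3)
  step 5: ref 1 -> HIT, frames=[1,4] (faults so far: 3)
  step 6: ref 4 -> HIT, frames=[1,4] (faults so far: 3)
  step 7: ref 3 -> FAULT, evict 1, frames=[3,4] (faults so far: 4)
  step 8: ref 4 -> HIT, frames=[3,4] (faults so far: 4)
  step 9: ref 3 -> HIT, frames=[3,4] (faults so far: 4)
  step 10: ref 4 -> HIT, frames=[3,4] (faults so far: 4)
  step 11: ref 3 -> HIT, frames=[3,4] (faults so far: 4)
  step 12: ref 4 -> HIT, frames=[3,4] (faults so far: 4)
  LRU total faults: 4
--- Optimal ---
  step 0: ref 3 -> FAULT, frames=[3,-] (faults so far: 1)
  step 1: ref 3 -> HIT, frames=[3,-] (faults so far: 1)
  step 2: ref 3 -> HIT, frames=[3,-] (faults so far: 1)
  step 3: ref 4 -> FAULT, frames=[3,4] (faults so far: 2)
  step 4: ref 1 -> FAULT, evict 3, frames=[1,4] (faults so far: 3)
  step 5: ref 1 -> HIT, frames=[1,4] (faults so far: 3)
  step 6: ref 4 -> HIT, frames=[1,4] (faults so far: 3)
  step 7: ref 3 -> FAULT, evict 1, frames=[3,4] (faults so far: 4)
  step 8: ref 4 -> HIT, frames=[3,4] (faults so far: 4)
  step 9: ref 3 -> HIT, frames=[3,4] (faults so far: 4)
  step 10: ref 4 -> HIT, frames=[3,4] (faults so far: 4)
  step 11: ref 3 -> HIT, frames=[3,4] (faults so far: 4)
  step 12: ref 4 -> HIT, frames=[3,4] (faults so far: 4)
  Optimal total faults: 4

Answer: 5 4 4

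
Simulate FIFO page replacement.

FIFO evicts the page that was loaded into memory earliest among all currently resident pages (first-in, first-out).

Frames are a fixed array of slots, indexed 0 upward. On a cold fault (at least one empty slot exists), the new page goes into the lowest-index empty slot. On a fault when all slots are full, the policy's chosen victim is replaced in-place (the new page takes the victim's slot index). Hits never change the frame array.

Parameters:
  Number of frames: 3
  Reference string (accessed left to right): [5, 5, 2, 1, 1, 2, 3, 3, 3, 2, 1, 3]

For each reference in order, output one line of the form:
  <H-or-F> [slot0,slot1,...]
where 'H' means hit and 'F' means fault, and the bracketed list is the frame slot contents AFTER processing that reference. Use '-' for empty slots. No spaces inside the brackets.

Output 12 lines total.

F [5,-,-]
H [5,-,-]
F [5,2,-]
F [5,2,1]
H [5,2,1]
H [5,2,1]
F [3,2,1]
H [3,2,1]
H [3,2,1]
H [3,2,1]
H [3,2,1]
H [3,2,1]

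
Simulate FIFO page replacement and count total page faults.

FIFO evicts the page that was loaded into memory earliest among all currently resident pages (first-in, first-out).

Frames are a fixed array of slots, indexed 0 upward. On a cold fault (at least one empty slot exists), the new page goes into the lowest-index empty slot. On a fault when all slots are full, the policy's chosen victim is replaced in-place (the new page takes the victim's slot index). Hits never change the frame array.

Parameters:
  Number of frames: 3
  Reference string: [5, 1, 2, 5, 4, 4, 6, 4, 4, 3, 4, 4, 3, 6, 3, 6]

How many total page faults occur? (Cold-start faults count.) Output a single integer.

Step 0: ref 5 → FAULT, frames=[5,-,-]
Step 1: ref 1 → FAULT, frames=[5,1,-]
Step 2: ref 2 → FAULT, frames=[5,1,2]
Step 3: ref 5 → HIT, frames=[5,1,2]
Step 4: ref 4 → FAULT (evict 5), frames=[4,1,2]
Step 5: ref 4 → HIT, frames=[4,1,2]
Step 6: ref 6 → FAULT (evict 1), frames=[4,6,2]
Step 7: ref 4 → HIT, frames=[4,6,2]
Step 8: ref 4 → HIT, frames=[4,6,2]
Step 9: ref 3 → FAULT (evict 2), frames=[4,6,3]
Step 10: ref 4 → HIT, frames=[4,6,3]
Step 11: ref 4 → HIT, frames=[4,6,3]
Step 12: ref 3 → HIT, frames=[4,6,3]
Step 13: ref 6 → HIT, frames=[4,6,3]
Step 14: ref 3 → HIT, frames=[4,6,3]
Step 15: ref 6 → HIT, frames=[4,6,3]
Total faults: 6

Answer: 6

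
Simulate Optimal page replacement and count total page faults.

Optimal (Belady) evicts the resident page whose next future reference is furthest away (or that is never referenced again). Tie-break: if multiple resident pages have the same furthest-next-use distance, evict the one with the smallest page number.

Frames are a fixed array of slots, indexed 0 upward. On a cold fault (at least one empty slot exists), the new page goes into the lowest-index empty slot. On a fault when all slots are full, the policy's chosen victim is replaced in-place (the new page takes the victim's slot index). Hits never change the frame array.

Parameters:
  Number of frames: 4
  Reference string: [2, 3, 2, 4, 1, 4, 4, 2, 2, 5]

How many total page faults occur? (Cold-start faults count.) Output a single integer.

Answer: 5

Derivation:
Step 0: ref 2 → FAULT, frames=[2,-,-,-]
Step 1: ref 3 → FAULT, frames=[2,3,-,-]
Step 2: ref 2 → HIT, frames=[2,3,-,-]
Step 3: ref 4 → FAULT, frames=[2,3,4,-]
Step 4: ref 1 → FAULT, frames=[2,3,4,1]
Step 5: ref 4 → HIT, frames=[2,3,4,1]
Step 6: ref 4 → HIT, frames=[2,3,4,1]
Step 7: ref 2 → HIT, frames=[2,3,4,1]
Step 8: ref 2 → HIT, frames=[2,3,4,1]
Step 9: ref 5 → FAULT (evict 1), frames=[2,3,4,5]
Total faults: 5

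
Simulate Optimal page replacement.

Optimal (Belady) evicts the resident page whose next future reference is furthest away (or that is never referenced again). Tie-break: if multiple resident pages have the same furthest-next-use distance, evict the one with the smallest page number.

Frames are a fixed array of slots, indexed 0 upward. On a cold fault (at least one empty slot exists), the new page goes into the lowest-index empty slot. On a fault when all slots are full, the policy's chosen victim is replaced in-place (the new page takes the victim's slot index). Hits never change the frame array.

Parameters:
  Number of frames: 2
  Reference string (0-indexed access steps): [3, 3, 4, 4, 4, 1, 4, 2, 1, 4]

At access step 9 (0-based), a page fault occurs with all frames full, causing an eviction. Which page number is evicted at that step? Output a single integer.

Answer: 1

Derivation:
Step 0: ref 3 -> FAULT, frames=[3,-]
Step 1: ref 3 -> HIT, frames=[3,-]
Step 2: ref 4 -> FAULT, frames=[3,4]
Step 3: ref 4 -> HIT, frames=[3,4]
Step 4: ref 4 -> HIT, frames=[3,4]
Step 5: ref 1 -> FAULT, evict 3, frames=[1,4]
Step 6: ref 4 -> HIT, frames=[1,4]
Step 7: ref 2 -> FAULT, evict 4, frames=[1,2]
Step 8: ref 1 -> HIT, frames=[1,2]
Step 9: ref 4 -> FAULT, evict 1, frames=[4,2]
At step 9: evicted page 1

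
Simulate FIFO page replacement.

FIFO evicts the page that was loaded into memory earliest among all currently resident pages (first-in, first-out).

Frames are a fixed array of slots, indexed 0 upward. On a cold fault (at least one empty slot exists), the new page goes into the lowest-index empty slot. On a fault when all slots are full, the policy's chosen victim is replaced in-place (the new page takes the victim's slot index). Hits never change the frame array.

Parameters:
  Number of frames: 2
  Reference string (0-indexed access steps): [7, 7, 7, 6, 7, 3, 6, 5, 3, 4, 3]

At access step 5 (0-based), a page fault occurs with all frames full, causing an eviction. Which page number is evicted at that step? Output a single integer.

Answer: 7

Derivation:
Step 0: ref 7 -> FAULT, frames=[7,-]
Step 1: ref 7 -> HIT, frames=[7,-]
Step 2: ref 7 -> HIT, frames=[7,-]
Step 3: ref 6 -> FAULT, frames=[7,6]
Step 4: ref 7 -> HIT, frames=[7,6]
Step 5: ref 3 -> FAULT, evict 7, frames=[3,6]
At step 5: evicted page 7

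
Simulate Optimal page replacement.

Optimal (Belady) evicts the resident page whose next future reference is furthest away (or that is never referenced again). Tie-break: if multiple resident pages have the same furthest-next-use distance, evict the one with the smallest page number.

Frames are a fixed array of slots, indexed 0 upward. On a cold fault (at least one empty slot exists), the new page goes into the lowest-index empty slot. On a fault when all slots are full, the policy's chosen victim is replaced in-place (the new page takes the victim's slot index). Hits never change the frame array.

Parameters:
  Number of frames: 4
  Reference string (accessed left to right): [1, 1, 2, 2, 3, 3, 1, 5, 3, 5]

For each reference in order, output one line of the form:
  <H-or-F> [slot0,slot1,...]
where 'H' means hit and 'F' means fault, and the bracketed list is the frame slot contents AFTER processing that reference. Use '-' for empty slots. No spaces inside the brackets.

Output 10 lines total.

F [1,-,-,-]
H [1,-,-,-]
F [1,2,-,-]
H [1,2,-,-]
F [1,2,3,-]
H [1,2,3,-]
H [1,2,3,-]
F [1,2,3,5]
H [1,2,3,5]
H [1,2,3,5]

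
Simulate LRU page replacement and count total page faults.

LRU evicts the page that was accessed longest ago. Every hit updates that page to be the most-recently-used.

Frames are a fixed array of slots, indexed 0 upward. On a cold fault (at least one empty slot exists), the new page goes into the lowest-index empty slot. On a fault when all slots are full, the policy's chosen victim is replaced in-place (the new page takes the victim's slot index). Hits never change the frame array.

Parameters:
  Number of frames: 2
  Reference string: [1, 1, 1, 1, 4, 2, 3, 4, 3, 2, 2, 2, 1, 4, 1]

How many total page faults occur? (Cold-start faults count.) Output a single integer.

Step 0: ref 1 → FAULT, frames=[1,-]
Step 1: ref 1 → HIT, frames=[1,-]
Step 2: ref 1 → HIT, frames=[1,-]
Step 3: ref 1 → HIT, frames=[1,-]
Step 4: ref 4 → FAULT, frames=[1,4]
Step 5: ref 2 → FAULT (evict 1), frames=[2,4]
Step 6: ref 3 → FAULT (evict 4), frames=[2,3]
Step 7: ref 4 → FAULT (evict 2), frames=[4,3]
Step 8: ref 3 → HIT, frames=[4,3]
Step 9: ref 2 → FAULT (evict 4), frames=[2,3]
Step 10: ref 2 → HIT, frames=[2,3]
Step 11: ref 2 → HIT, frames=[2,3]
Step 12: ref 1 → FAULT (evict 3), frames=[2,1]
Step 13: ref 4 → FAULT (evict 2), frames=[4,1]
Step 14: ref 1 → HIT, frames=[4,1]
Total faults: 8

Answer: 8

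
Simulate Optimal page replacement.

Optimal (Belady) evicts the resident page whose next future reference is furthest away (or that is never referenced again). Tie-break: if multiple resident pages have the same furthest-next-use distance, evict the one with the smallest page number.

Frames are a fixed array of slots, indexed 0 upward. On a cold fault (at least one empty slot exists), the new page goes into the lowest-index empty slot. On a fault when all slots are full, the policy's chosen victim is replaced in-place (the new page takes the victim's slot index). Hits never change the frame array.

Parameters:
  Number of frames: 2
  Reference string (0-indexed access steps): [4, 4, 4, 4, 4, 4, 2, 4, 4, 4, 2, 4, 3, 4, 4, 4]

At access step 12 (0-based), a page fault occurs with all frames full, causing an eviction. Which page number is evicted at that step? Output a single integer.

Step 0: ref 4 -> FAULT, frames=[4,-]
Step 1: ref 4 -> HIT, frames=[4,-]
Step 2: ref 4 -> HIT, frames=[4,-]
Step 3: ref 4 -> HIT, frames=[4,-]
Step 4: ref 4 -> HIT, frames=[4,-]
Step 5: ref 4 -> HIT, frames=[4,-]
Step 6: ref 2 -> FAULT, frames=[4,2]
Step 7: ref 4 -> HIT, frames=[4,2]
Step 8: ref 4 -> HIT, frames=[4,2]
Step 9: ref 4 -> HIT, frames=[4,2]
Step 10: ref 2 -> HIT, frames=[4,2]
Step 11: ref 4 -> HIT, frames=[4,2]
Step 12: ref 3 -> FAULT, evict 2, frames=[4,3]
At step 12: evicted page 2

Answer: 2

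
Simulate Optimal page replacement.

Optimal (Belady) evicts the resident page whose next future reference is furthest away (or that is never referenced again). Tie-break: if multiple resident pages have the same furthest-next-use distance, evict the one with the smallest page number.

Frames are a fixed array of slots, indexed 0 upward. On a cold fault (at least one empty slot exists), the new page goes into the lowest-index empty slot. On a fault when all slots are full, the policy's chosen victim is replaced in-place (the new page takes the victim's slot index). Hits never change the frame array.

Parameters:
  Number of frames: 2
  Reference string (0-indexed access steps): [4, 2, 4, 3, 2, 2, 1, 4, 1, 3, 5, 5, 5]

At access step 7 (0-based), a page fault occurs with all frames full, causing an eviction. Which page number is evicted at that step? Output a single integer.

Step 0: ref 4 -> FAULT, frames=[4,-]
Step 1: ref 2 -> FAULT, frames=[4,2]
Step 2: ref 4 -> HIT, frames=[4,2]
Step 3: ref 3 -> FAULT, evict 4, frames=[3,2]
Step 4: ref 2 -> HIT, frames=[3,2]
Step 5: ref 2 -> HIT, frames=[3,2]
Step 6: ref 1 -> FAULT, evict 2, frames=[3,1]
Step 7: ref 4 -> FAULT, evict 3, frames=[4,1]
At step 7: evicted page 3

Answer: 3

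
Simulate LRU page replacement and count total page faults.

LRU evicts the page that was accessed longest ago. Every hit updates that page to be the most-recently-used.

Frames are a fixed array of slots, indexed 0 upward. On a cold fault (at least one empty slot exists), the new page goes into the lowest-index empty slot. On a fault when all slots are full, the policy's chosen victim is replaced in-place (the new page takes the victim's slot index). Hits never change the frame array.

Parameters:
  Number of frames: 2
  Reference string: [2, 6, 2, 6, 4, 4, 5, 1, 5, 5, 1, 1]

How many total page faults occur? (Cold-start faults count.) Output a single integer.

Answer: 5

Derivation:
Step 0: ref 2 → FAULT, frames=[2,-]
Step 1: ref 6 → FAULT, frames=[2,6]
Step 2: ref 2 → HIT, frames=[2,6]
Step 3: ref 6 → HIT, frames=[2,6]
Step 4: ref 4 → FAULT (evict 2), frames=[4,6]
Step 5: ref 4 → HIT, frames=[4,6]
Step 6: ref 5 → FAULT (evict 6), frames=[4,5]
Step 7: ref 1 → FAULT (evict 4), frames=[1,5]
Step 8: ref 5 → HIT, frames=[1,5]
Step 9: ref 5 → HIT, frames=[1,5]
Step 10: ref 1 → HIT, frames=[1,5]
Step 11: ref 1 → HIT, frames=[1,5]
Total faults: 5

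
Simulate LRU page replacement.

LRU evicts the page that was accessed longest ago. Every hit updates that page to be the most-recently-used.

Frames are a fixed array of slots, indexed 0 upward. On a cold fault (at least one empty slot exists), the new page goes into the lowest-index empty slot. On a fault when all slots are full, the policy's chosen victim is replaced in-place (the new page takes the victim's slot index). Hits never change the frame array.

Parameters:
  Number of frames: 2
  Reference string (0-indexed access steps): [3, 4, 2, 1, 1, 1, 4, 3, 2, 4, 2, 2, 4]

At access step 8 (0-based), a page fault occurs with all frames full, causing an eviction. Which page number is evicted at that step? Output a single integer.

Answer: 4

Derivation:
Step 0: ref 3 -> FAULT, frames=[3,-]
Step 1: ref 4 -> FAULT, frames=[3,4]
Step 2: ref 2 -> FAULT, evict 3, frames=[2,4]
Step 3: ref 1 -> FAULT, evict 4, frames=[2,1]
Step 4: ref 1 -> HIT, frames=[2,1]
Step 5: ref 1 -> HIT, frames=[2,1]
Step 6: ref 4 -> FAULT, evict 2, frames=[4,1]
Step 7: ref 3 -> FAULT, evict 1, frames=[4,3]
Step 8: ref 2 -> FAULT, evict 4, frames=[2,3]
At step 8: evicted page 4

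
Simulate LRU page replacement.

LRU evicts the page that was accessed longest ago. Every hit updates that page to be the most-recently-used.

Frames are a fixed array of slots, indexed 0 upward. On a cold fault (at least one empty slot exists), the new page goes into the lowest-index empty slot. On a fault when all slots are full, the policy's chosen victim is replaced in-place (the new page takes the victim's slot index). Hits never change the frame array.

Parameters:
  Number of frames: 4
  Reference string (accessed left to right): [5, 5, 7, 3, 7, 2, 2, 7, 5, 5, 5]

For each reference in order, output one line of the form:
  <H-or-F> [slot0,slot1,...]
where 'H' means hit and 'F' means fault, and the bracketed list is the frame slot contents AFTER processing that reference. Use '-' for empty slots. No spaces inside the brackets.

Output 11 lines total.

F [5,-,-,-]
H [5,-,-,-]
F [5,7,-,-]
F [5,7,3,-]
H [5,7,3,-]
F [5,7,3,2]
H [5,7,3,2]
H [5,7,3,2]
H [5,7,3,2]
H [5,7,3,2]
H [5,7,3,2]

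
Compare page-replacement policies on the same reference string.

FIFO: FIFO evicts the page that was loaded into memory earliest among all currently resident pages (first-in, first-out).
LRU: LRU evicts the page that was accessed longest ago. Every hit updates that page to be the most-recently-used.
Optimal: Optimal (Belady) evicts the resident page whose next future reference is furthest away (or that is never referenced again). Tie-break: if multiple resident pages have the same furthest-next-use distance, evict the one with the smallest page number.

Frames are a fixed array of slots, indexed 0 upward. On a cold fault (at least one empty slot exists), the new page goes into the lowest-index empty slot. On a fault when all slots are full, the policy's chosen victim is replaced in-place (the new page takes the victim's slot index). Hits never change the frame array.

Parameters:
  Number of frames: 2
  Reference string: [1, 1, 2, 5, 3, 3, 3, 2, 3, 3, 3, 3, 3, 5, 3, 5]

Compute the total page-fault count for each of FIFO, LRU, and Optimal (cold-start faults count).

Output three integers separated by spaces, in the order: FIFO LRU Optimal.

--- FIFO ---
  step 0: ref 1 -> FAULT, frames=[1,-] (faults so far: 1)
  step 1: ref 1 -> HIT, frames=[1,-] (faults so far: 1)
  step 2: ref 2 -> FAULT, frames=[1,2] (faults so far: 2)
  step 3: ref 5 -> FAULT, evict 1, frames=[5,2] (faults so far: 3)
  step 4: ref 3 -> FAULT, evict 2, frames=[5,3] (faults so far: 4)
  step 5: ref 3 -> HIT, frames=[5,3] (faults so far: 4)
  step 6: ref 3 -> HIT, frames=[5,3] (faults so far: 4)
  step 7: ref 2 -> FAULT, evict 5, frames=[2,3] (faults so far: 5)
  step 8: ref 3 -> HIT, frames=[2,3] (faults so far: 5)
  step 9: ref 3 -> HIT, frames=[2,3] (faults so far: 5)
  step 10: ref 3 -> HIT, frames=[2,3] (faults so far: 5)
  step 11: ref 3 -> HIT, frames=[2,3] (faults so far: 5)
  step 12: ref 3 -> HIT, frames=[2,3] (faults so far: 5)
  step 13: ref 5 -> FAULT, evict 3, frames=[2,5] (faults so far: 6)
  step 14: ref 3 -> FAULT, evict 2, frames=[3,5] (faults so far: 7)
  step 15: ref 5 -> HIT, frames=[3,5] (faults so far: 7)
  FIFO total faults: 7
--- LRU ---
  step 0: ref 1 -> FAULT, frames=[1,-] (faults so far: 1)
  step 1: ref 1 -> HIT, frames=[1,-] (faults so far: 1)
  step 2: ref 2 -> FAULT, frames=[1,2] (faults so far: 2)
  step 3: ref 5 -> FAULT, evict 1, frames=[5,2] (faults so far: 3)
  step 4: ref 3 -> FAULT, evict 2, frames=[5,3] (faults so far: 4)
  step 5: ref 3 -> HIT, frames=[5,3] (faults so far: 4)
  step 6: ref 3 -> HIT, frames=[5,3] (faults so far: 4)
  step 7: ref 2 -> FAULT, evict 5, frames=[2,3] (faults so far: 5)
  step 8: ref 3 -> HIT, frames=[2,3] (faults so far: 5)
  step 9: ref 3 -> HIT, frames=[2,3] (faults so far: 5)
  step 10: ref 3 -> HIT, frames=[2,3] (faults so far: 5)
  step 11: ref 3 -> HIT, frames=[2,3] (faults so far: 5)
  step 12: ref 3 -> HIT, frames=[2,3] (faults so far: 5)
  step 13: ref 5 -> FAULT, evict 2, frames=[5,3] (faults so far: 6)
  step 14: ref 3 -> HIT, frames=[5,3] (faults so far: 6)
  step 15: ref 5 -> HIT, frames=[5,3] (faults so far: 6)
  LRU total faults: 6
--- Optimal ---
  step 0: ref 1 -> FAULT, frames=[1,-] (faults so far: 1)
  step 1: ref 1 -> HIT, frames=[1,-] (faults so far: 1)
  step 2: ref 2 -> FAULT, frames=[1,2] (faults so far: 2)
  step 3: ref 5 -> FAULT, evict 1, frames=[5,2] (faults so far: 3)
  step 4: ref 3 -> FAULT, evict 5, frames=[3,2] (faults so far: 4)
  step 5: ref 3 -> HIT, frames=[3,2] (faults so far: 4)
  step 6: ref 3 -> HIT, frames=[3,2] (faults so far: 4)
  step 7: ref 2 -> HIT, frames=[3,2] (faults so far: 4)
  step 8: ref 3 -> HIT, frames=[3,2] (faults so far: 4)
  step 9: ref 3 -> HIT, frames=[3,2] (faults so far: 4)
  step 10: ref 3 -> HIT, frames=[3,2] (faults so far: 4)
  step 11: ref 3 -> HIT, frames=[3,2] (faults so far: 4)
  step 12: ref 3 -> HIT, frames=[3,2] (faults so far: 4)
  step 13: ref 5 -> FAULT, evict 2, frames=[3,5] (faults so far: 5)
  step 14: ref 3 -> HIT, frames=[3,5] (faults so far: 5)
  step 15: ref 5 -> HIT, frames=[3,5] (faults so far: 5)
  Optimal total faults: 5

Answer: 7 6 5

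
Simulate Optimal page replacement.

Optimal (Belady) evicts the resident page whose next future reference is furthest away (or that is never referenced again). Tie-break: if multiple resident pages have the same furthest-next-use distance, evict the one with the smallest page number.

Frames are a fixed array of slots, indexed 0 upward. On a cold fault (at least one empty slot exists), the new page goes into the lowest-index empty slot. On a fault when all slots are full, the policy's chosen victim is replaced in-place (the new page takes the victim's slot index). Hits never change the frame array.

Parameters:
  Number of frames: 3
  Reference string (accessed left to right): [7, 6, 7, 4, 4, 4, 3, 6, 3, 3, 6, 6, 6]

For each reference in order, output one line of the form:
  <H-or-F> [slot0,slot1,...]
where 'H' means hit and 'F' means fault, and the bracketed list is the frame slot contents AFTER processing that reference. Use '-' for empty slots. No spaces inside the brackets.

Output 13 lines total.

F [7,-,-]
F [7,6,-]
H [7,6,-]
F [7,6,4]
H [7,6,4]
H [7,6,4]
F [7,6,3]
H [7,6,3]
H [7,6,3]
H [7,6,3]
H [7,6,3]
H [7,6,3]
H [7,6,3]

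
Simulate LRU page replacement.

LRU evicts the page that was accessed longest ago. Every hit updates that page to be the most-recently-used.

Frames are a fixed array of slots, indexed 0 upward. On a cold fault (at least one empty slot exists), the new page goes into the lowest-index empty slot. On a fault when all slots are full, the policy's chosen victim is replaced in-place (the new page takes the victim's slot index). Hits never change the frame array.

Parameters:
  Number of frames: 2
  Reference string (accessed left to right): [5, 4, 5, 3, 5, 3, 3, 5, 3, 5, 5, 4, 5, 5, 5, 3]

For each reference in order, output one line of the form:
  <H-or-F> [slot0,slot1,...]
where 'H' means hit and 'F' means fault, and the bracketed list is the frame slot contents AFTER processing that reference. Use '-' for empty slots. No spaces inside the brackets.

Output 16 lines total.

F [5,-]
F [5,4]
H [5,4]
F [5,3]
H [5,3]
H [5,3]
H [5,3]
H [5,3]
H [5,3]
H [5,3]
H [5,3]
F [5,4]
H [5,4]
H [5,4]
H [5,4]
F [5,3]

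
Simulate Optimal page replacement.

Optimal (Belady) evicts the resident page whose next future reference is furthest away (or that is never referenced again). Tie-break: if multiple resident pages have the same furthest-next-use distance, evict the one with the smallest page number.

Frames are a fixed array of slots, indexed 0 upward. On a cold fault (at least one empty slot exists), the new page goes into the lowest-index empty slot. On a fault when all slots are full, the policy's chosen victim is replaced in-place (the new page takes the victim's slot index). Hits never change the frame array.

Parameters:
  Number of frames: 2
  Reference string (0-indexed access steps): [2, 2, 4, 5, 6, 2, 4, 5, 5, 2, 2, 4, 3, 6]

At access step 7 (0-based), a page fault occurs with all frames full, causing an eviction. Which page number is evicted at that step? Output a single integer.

Answer: 4

Derivation:
Step 0: ref 2 -> FAULT, frames=[2,-]
Step 1: ref 2 -> HIT, frames=[2,-]
Step 2: ref 4 -> FAULT, frames=[2,4]
Step 3: ref 5 -> FAULT, evict 4, frames=[2,5]
Step 4: ref 6 -> FAULT, evict 5, frames=[2,6]
Step 5: ref 2 -> HIT, frames=[2,6]
Step 6: ref 4 -> FAULT, evict 6, frames=[2,4]
Step 7: ref 5 -> FAULT, evict 4, frames=[2,5]
At step 7: evicted page 4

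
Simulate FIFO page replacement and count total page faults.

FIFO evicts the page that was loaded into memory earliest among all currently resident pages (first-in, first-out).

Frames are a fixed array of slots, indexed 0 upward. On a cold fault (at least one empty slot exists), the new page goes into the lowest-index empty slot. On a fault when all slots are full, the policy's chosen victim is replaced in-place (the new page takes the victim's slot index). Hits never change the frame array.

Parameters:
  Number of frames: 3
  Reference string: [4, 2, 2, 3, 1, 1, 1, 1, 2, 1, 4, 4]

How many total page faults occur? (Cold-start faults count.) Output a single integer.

Answer: 5

Derivation:
Step 0: ref 4 → FAULT, frames=[4,-,-]
Step 1: ref 2 → FAULT, frames=[4,2,-]
Step 2: ref 2 → HIT, frames=[4,2,-]
Step 3: ref 3 → FAULT, frames=[4,2,3]
Step 4: ref 1 → FAULT (evict 4), frames=[1,2,3]
Step 5: ref 1 → HIT, frames=[1,2,3]
Step 6: ref 1 → HIT, frames=[1,2,3]
Step 7: ref 1 → HIT, frames=[1,2,3]
Step 8: ref 2 → HIT, frames=[1,2,3]
Step 9: ref 1 → HIT, frames=[1,2,3]
Step 10: ref 4 → FAULT (evict 2), frames=[1,4,3]
Step 11: ref 4 → HIT, frames=[1,4,3]
Total faults: 5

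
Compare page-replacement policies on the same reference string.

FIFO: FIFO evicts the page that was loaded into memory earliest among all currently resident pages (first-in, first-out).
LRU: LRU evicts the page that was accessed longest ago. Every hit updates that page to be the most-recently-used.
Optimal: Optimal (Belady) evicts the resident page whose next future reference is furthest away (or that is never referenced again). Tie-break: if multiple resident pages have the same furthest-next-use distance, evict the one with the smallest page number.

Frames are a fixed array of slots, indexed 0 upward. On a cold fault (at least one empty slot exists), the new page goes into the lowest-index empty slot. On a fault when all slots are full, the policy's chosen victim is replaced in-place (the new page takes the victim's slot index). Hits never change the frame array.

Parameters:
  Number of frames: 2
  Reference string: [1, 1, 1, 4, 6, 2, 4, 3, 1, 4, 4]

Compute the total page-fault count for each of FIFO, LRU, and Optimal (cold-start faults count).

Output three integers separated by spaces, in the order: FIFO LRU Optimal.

Answer: 8 8 6

Derivation:
--- FIFO ---
  step 0: ref 1 -> FAULT, frames=[1,-] (faults so far: 1)
  step 1: ref 1 -> HIT, frames=[1,-] (faults so far: 1)
  step 2: ref 1 -> HIT, frames=[1,-] (faults so far: 1)
  step 3: ref 4 -> FAULT, frames=[1,4] (faults so far: 2)
  step 4: ref 6 -> FAULT, evict 1, frames=[6,4] (faults so far: 3)
  step 5: ref 2 -> FAULT, evict 4, frames=[6,2] (faults so far: 4)
  step 6: ref 4 -> FAULT, evict 6, frames=[4,2] (faults so far: 5)
  step 7: ref 3 -> FAULT, evict 2, frames=[4,3] (faults so far: 6)
  step 8: ref 1 -> FAULT, evict 4, frames=[1,3] (faults so far: 7)
  step 9: ref 4 -> FAULT, evict 3, frames=[1,4] (faults so far: 8)
  step 10: ref 4 -> HIT, frames=[1,4] (faults so far: 8)
  FIFO total faults: 8
--- LRU ---
  step 0: ref 1 -> FAULT, frames=[1,-] (faults so far: 1)
  step 1: ref 1 -> HIT, frames=[1,-] (faults so far: 1)
  step 2: ref 1 -> HIT, frames=[1,-] (faults so far: 1)
  step 3: ref 4 -> FAULT, frames=[1,4] (faults so far: 2)
  step 4: ref 6 -> FAULT, evict 1, frames=[6,4] (faults so far: 3)
  step 5: ref 2 -> FAULT, evict 4, frames=[6,2] (faults so far: 4)
  step 6: ref 4 -> FAULT, evict 6, frames=[4,2] (faults so far: 5)
  step 7: ref 3 -> FAULT, evict 2, frames=[4,3] (faults so far: 6)
  step 8: ref 1 -> FAULT, evict 4, frames=[1,3] (faults so far: 7)
  step 9: ref 4 -> FAULT, evict 3, frames=[1,4] (faults so far: 8)
  step 10: ref 4 -> HIT, frames=[1,4] (faults so far: 8)
  LRU total faults: 8
--- Optimal ---
  step 0: ref 1 -> FAULT, frames=[1,-] (faults so far: 1)
  step 1: ref 1 -> HIT, frames=[1,-] (faults so far: 1)
  step 2: ref 1 -> HIT, frames=[1,-] (faults so far: 1)
  step 3: ref 4 -> FAULT, frames=[1,4] (faults so far: 2)
  step 4: ref 6 -> FAULT, evict 1, frames=[6,4] (faults so far: 3)
  step 5: ref 2 -> FAULT, evict 6, frames=[2,4] (faults so far: 4)
  step 6: ref 4 -> HIT, frames=[2,4] (faults so far: 4)
  step 7: ref 3 -> FAULT, evict 2, frames=[3,4] (faults so far: 5)
  step 8: ref 1 -> FAULT, evict 3, frames=[1,4] (faults so far: 6)
  step 9: ref 4 -> HIT, frames=[1,4] (faults so far: 6)
  step 10: ref 4 -> HIT, frames=[1,4] (faults so far: 6)
  Optimal total faults: 6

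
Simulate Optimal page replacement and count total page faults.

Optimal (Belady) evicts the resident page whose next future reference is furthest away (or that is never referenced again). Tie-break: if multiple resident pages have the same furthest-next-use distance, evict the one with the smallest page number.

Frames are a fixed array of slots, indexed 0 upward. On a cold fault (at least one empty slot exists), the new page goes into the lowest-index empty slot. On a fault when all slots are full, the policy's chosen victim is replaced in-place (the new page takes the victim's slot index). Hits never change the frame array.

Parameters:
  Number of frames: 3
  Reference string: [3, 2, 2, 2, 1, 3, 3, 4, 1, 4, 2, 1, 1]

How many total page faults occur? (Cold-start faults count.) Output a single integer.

Answer: 4

Derivation:
Step 0: ref 3 → FAULT, frames=[3,-,-]
Step 1: ref 2 → FAULT, frames=[3,2,-]
Step 2: ref 2 → HIT, frames=[3,2,-]
Step 3: ref 2 → HIT, frames=[3,2,-]
Step 4: ref 1 → FAULT, frames=[3,2,1]
Step 5: ref 3 → HIT, frames=[3,2,1]
Step 6: ref 3 → HIT, frames=[3,2,1]
Step 7: ref 4 → FAULT (evict 3), frames=[4,2,1]
Step 8: ref 1 → HIT, frames=[4,2,1]
Step 9: ref 4 → HIT, frames=[4,2,1]
Step 10: ref 2 → HIT, frames=[4,2,1]
Step 11: ref 1 → HIT, frames=[4,2,1]
Step 12: ref 1 → HIT, frames=[4,2,1]
Total faults: 4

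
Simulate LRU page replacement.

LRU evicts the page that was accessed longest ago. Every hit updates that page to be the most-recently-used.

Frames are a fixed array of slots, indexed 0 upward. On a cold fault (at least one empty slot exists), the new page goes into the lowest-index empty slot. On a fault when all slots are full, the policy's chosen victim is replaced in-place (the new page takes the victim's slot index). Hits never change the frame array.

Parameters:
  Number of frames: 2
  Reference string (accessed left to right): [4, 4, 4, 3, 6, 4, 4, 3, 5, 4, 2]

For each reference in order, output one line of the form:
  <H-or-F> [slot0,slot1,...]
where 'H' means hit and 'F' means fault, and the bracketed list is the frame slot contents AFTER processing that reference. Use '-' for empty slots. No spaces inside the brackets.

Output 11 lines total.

F [4,-]
H [4,-]
H [4,-]
F [4,3]
F [6,3]
F [6,4]
H [6,4]
F [3,4]
F [3,5]
F [4,5]
F [4,2]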